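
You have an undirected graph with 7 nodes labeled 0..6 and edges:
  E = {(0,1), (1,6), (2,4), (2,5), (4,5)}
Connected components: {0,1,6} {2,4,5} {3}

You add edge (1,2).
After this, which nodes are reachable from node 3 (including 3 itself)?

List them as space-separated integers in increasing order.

Answer: 3

Derivation:
Before: nodes reachable from 3: {3}
Adding (1,2): merges two components, but neither contains 3. Reachability from 3 unchanged.
After: nodes reachable from 3: {3}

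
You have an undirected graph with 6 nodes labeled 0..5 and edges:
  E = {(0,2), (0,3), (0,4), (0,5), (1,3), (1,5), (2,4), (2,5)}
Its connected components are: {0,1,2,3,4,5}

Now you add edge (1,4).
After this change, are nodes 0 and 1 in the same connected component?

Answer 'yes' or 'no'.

Answer: yes

Derivation:
Initial components: {0,1,2,3,4,5}
Adding edge (1,4): both already in same component {0,1,2,3,4,5}. No change.
New components: {0,1,2,3,4,5}
Are 0 and 1 in the same component? yes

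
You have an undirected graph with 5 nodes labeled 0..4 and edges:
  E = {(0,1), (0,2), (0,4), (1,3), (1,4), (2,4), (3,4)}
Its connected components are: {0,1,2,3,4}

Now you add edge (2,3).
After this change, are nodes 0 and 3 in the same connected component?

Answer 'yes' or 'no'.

Initial components: {0,1,2,3,4}
Adding edge (2,3): both already in same component {0,1,2,3,4}. No change.
New components: {0,1,2,3,4}
Are 0 and 3 in the same component? yes

Answer: yes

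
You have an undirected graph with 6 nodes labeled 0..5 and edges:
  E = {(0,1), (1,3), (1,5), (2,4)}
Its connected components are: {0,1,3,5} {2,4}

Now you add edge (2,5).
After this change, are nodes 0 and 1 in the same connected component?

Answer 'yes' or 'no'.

Initial components: {0,1,3,5} {2,4}
Adding edge (2,5): merges {2,4} and {0,1,3,5}.
New components: {0,1,2,3,4,5}
Are 0 and 1 in the same component? yes

Answer: yes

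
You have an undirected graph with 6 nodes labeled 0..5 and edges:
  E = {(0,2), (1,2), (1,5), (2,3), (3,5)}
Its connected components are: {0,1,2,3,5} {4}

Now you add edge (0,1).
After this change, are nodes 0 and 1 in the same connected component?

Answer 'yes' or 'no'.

Initial components: {0,1,2,3,5} {4}
Adding edge (0,1): both already in same component {0,1,2,3,5}. No change.
New components: {0,1,2,3,5} {4}
Are 0 and 1 in the same component? yes

Answer: yes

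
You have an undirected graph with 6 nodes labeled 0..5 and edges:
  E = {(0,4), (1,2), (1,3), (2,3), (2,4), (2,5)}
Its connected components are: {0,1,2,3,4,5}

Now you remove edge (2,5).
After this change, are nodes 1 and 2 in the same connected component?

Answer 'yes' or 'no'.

Answer: yes

Derivation:
Initial components: {0,1,2,3,4,5}
Removing edge (2,5): it was a bridge — component count 1 -> 2.
New components: {0,1,2,3,4} {5}
Are 1 and 2 in the same component? yes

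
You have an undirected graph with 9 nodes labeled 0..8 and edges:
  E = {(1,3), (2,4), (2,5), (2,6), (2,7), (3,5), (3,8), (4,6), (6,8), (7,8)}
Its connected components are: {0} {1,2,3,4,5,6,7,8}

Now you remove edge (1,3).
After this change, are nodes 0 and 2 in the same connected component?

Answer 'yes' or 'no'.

Answer: no

Derivation:
Initial components: {0} {1,2,3,4,5,6,7,8}
Removing edge (1,3): it was a bridge — component count 2 -> 3.
New components: {0} {1} {2,3,4,5,6,7,8}
Are 0 and 2 in the same component? no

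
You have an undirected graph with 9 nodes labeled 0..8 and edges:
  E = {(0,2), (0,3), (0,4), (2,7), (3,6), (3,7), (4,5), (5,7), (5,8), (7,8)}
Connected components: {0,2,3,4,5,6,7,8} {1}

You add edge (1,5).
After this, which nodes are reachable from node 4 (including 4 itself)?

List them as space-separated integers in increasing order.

Before: nodes reachable from 4: {0,2,3,4,5,6,7,8}
Adding (1,5): merges 4's component with another. Reachability grows.
After: nodes reachable from 4: {0,1,2,3,4,5,6,7,8}

Answer: 0 1 2 3 4 5 6 7 8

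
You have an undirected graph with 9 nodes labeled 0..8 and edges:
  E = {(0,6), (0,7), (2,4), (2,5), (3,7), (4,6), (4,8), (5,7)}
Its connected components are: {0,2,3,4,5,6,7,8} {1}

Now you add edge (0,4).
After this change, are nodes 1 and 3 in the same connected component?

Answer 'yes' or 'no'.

Initial components: {0,2,3,4,5,6,7,8} {1}
Adding edge (0,4): both already in same component {0,2,3,4,5,6,7,8}. No change.
New components: {0,2,3,4,5,6,7,8} {1}
Are 1 and 3 in the same component? no

Answer: no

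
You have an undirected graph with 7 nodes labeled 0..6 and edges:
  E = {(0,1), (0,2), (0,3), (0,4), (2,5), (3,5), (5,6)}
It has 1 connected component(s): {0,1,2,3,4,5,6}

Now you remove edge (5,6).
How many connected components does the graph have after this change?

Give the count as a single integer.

Initial component count: 1
Remove (5,6): it was a bridge. Count increases: 1 -> 2.
  After removal, components: {0,1,2,3,4,5} {6}
New component count: 2

Answer: 2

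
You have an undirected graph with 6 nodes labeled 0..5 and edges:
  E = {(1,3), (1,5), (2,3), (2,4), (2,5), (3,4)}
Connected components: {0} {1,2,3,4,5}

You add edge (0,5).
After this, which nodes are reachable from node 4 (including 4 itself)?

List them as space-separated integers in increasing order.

Answer: 0 1 2 3 4 5

Derivation:
Before: nodes reachable from 4: {1,2,3,4,5}
Adding (0,5): merges 4's component with another. Reachability grows.
After: nodes reachable from 4: {0,1,2,3,4,5}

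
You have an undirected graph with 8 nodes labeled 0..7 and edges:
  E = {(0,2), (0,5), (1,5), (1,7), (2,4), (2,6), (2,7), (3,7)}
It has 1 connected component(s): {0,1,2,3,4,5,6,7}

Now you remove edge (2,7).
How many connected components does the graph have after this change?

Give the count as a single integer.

Answer: 1

Derivation:
Initial component count: 1
Remove (2,7): not a bridge. Count unchanged: 1.
  After removal, components: {0,1,2,3,4,5,6,7}
New component count: 1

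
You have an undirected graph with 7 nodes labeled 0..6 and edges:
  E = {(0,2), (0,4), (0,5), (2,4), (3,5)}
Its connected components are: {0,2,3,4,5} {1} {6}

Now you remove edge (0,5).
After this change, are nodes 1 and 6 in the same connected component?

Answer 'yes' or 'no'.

Answer: no

Derivation:
Initial components: {0,2,3,4,5} {1} {6}
Removing edge (0,5): it was a bridge — component count 3 -> 4.
New components: {0,2,4} {1} {3,5} {6}
Are 1 and 6 in the same component? no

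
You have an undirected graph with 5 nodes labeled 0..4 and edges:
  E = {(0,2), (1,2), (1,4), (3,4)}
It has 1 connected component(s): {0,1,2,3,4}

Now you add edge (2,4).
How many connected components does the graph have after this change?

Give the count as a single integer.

Answer: 1

Derivation:
Initial component count: 1
Add (2,4): endpoints already in same component. Count unchanged: 1.
New component count: 1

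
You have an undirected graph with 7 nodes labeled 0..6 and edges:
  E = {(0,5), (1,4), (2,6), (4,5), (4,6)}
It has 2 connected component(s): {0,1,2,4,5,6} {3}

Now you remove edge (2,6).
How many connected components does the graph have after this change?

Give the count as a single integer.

Answer: 3

Derivation:
Initial component count: 2
Remove (2,6): it was a bridge. Count increases: 2 -> 3.
  After removal, components: {0,1,4,5,6} {2} {3}
New component count: 3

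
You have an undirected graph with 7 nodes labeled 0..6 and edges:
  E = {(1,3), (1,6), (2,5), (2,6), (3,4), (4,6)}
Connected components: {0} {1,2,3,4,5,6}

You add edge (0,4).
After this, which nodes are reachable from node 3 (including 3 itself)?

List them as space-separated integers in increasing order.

Answer: 0 1 2 3 4 5 6

Derivation:
Before: nodes reachable from 3: {1,2,3,4,5,6}
Adding (0,4): merges 3's component with another. Reachability grows.
After: nodes reachable from 3: {0,1,2,3,4,5,6}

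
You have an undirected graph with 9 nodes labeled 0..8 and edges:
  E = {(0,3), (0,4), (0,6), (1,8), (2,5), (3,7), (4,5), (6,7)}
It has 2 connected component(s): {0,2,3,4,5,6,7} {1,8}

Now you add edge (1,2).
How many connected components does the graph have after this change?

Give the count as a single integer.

Initial component count: 2
Add (1,2): merges two components. Count decreases: 2 -> 1.
New component count: 1

Answer: 1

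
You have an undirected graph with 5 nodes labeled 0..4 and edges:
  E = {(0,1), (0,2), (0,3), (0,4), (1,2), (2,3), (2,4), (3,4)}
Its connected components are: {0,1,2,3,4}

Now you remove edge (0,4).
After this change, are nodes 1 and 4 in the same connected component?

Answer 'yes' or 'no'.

Answer: yes

Derivation:
Initial components: {0,1,2,3,4}
Removing edge (0,4): not a bridge — component count unchanged at 1.
New components: {0,1,2,3,4}
Are 1 and 4 in the same component? yes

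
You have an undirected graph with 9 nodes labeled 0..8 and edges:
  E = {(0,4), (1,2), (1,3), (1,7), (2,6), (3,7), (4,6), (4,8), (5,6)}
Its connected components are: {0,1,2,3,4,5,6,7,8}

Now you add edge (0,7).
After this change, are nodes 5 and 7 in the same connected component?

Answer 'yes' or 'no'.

Answer: yes

Derivation:
Initial components: {0,1,2,3,4,5,6,7,8}
Adding edge (0,7): both already in same component {0,1,2,3,4,5,6,7,8}. No change.
New components: {0,1,2,3,4,5,6,7,8}
Are 5 and 7 in the same component? yes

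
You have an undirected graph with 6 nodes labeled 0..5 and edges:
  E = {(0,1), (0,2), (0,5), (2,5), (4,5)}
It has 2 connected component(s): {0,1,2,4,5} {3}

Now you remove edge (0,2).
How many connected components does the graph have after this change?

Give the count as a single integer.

Answer: 2

Derivation:
Initial component count: 2
Remove (0,2): not a bridge. Count unchanged: 2.
  After removal, components: {0,1,2,4,5} {3}
New component count: 2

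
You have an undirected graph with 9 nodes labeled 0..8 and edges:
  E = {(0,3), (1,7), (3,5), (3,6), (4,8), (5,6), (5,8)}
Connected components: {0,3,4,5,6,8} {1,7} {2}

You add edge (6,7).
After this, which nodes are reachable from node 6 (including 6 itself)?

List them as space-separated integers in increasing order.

Before: nodes reachable from 6: {0,3,4,5,6,8}
Adding (6,7): merges 6's component with another. Reachability grows.
After: nodes reachable from 6: {0,1,3,4,5,6,7,8}

Answer: 0 1 3 4 5 6 7 8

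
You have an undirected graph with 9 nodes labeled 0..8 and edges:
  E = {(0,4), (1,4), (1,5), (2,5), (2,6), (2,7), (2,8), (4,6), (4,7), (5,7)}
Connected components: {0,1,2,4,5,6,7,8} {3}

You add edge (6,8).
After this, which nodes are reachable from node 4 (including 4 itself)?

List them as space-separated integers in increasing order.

Answer: 0 1 2 4 5 6 7 8

Derivation:
Before: nodes reachable from 4: {0,1,2,4,5,6,7,8}
Adding (6,8): both endpoints already in same component. Reachability from 4 unchanged.
After: nodes reachable from 4: {0,1,2,4,5,6,7,8}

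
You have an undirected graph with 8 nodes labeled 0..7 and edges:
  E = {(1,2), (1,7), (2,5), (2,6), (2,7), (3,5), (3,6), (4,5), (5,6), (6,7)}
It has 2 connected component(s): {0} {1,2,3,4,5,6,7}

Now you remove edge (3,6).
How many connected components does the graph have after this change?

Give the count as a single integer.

Answer: 2

Derivation:
Initial component count: 2
Remove (3,6): not a bridge. Count unchanged: 2.
  After removal, components: {0} {1,2,3,4,5,6,7}
New component count: 2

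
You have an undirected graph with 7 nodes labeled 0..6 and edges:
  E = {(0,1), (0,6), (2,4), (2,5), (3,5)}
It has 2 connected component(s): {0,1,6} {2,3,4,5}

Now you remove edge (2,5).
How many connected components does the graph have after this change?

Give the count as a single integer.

Answer: 3

Derivation:
Initial component count: 2
Remove (2,5): it was a bridge. Count increases: 2 -> 3.
  After removal, components: {0,1,6} {2,4} {3,5}
New component count: 3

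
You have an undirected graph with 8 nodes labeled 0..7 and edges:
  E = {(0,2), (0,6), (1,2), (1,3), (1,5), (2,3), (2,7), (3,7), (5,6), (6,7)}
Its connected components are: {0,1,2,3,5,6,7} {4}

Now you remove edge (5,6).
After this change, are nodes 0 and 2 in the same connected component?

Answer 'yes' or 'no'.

Initial components: {0,1,2,3,5,6,7} {4}
Removing edge (5,6): not a bridge — component count unchanged at 2.
New components: {0,1,2,3,5,6,7} {4}
Are 0 and 2 in the same component? yes

Answer: yes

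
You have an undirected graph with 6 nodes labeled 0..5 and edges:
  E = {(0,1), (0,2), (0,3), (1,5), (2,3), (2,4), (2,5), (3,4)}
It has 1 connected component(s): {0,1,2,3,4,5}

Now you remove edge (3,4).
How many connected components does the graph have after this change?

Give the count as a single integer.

Initial component count: 1
Remove (3,4): not a bridge. Count unchanged: 1.
  After removal, components: {0,1,2,3,4,5}
New component count: 1

Answer: 1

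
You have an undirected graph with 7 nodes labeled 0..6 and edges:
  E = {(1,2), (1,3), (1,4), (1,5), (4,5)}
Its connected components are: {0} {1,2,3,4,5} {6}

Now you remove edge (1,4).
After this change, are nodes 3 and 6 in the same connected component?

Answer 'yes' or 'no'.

Initial components: {0} {1,2,3,4,5} {6}
Removing edge (1,4): not a bridge — component count unchanged at 3.
New components: {0} {1,2,3,4,5} {6}
Are 3 and 6 in the same component? no

Answer: no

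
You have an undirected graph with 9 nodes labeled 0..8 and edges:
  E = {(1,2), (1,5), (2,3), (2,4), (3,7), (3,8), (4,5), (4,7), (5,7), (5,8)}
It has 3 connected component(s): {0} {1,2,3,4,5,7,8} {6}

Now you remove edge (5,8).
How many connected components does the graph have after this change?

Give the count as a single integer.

Initial component count: 3
Remove (5,8): not a bridge. Count unchanged: 3.
  After removal, components: {0} {1,2,3,4,5,7,8} {6}
New component count: 3

Answer: 3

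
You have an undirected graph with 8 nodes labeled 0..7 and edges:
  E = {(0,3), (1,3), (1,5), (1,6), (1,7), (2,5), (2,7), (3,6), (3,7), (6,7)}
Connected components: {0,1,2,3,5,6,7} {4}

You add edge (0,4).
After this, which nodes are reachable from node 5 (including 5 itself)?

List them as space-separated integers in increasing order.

Answer: 0 1 2 3 4 5 6 7

Derivation:
Before: nodes reachable from 5: {0,1,2,3,5,6,7}
Adding (0,4): merges 5's component with another. Reachability grows.
After: nodes reachable from 5: {0,1,2,3,4,5,6,7}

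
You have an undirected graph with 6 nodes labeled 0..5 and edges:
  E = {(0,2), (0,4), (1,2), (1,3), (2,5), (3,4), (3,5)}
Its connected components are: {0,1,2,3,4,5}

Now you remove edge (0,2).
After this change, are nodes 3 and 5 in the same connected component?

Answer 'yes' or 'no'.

Answer: yes

Derivation:
Initial components: {0,1,2,3,4,5}
Removing edge (0,2): not a bridge — component count unchanged at 1.
New components: {0,1,2,3,4,5}
Are 3 and 5 in the same component? yes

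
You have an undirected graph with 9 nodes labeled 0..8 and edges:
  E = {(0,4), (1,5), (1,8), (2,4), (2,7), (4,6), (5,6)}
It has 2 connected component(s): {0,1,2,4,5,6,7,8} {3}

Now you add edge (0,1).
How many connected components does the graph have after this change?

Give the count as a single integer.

Answer: 2

Derivation:
Initial component count: 2
Add (0,1): endpoints already in same component. Count unchanged: 2.
New component count: 2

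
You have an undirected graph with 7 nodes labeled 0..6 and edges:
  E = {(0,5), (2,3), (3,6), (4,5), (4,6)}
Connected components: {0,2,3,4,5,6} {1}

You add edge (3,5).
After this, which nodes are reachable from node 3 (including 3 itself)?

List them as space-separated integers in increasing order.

Answer: 0 2 3 4 5 6

Derivation:
Before: nodes reachable from 3: {0,2,3,4,5,6}
Adding (3,5): both endpoints already in same component. Reachability from 3 unchanged.
After: nodes reachable from 3: {0,2,3,4,5,6}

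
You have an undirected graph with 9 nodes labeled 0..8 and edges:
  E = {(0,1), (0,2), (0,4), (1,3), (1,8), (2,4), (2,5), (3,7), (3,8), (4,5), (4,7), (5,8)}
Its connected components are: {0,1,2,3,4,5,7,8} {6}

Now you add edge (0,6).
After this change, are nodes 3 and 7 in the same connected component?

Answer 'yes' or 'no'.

Answer: yes

Derivation:
Initial components: {0,1,2,3,4,5,7,8} {6}
Adding edge (0,6): merges {0,1,2,3,4,5,7,8} and {6}.
New components: {0,1,2,3,4,5,6,7,8}
Are 3 and 7 in the same component? yes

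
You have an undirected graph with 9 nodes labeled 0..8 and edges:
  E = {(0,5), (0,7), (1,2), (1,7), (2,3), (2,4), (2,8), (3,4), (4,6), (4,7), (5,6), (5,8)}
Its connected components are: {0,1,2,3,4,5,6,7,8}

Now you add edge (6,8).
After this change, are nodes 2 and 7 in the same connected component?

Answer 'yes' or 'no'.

Answer: yes

Derivation:
Initial components: {0,1,2,3,4,5,6,7,8}
Adding edge (6,8): both already in same component {0,1,2,3,4,5,6,7,8}. No change.
New components: {0,1,2,3,4,5,6,7,8}
Are 2 and 7 in the same component? yes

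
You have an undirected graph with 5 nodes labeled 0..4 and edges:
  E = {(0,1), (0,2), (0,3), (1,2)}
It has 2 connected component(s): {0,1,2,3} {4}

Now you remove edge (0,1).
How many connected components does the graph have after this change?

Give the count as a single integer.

Answer: 2

Derivation:
Initial component count: 2
Remove (0,1): not a bridge. Count unchanged: 2.
  After removal, components: {0,1,2,3} {4}
New component count: 2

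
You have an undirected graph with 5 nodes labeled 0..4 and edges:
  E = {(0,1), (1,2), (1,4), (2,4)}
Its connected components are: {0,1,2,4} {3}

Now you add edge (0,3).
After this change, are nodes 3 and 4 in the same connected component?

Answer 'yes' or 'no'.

Initial components: {0,1,2,4} {3}
Adding edge (0,3): merges {0,1,2,4} and {3}.
New components: {0,1,2,3,4}
Are 3 and 4 in the same component? yes

Answer: yes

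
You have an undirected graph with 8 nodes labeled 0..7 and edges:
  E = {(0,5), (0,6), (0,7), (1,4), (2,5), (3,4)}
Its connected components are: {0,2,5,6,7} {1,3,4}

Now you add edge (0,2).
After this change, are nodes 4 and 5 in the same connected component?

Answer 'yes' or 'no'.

Initial components: {0,2,5,6,7} {1,3,4}
Adding edge (0,2): both already in same component {0,2,5,6,7}. No change.
New components: {0,2,5,6,7} {1,3,4}
Are 4 and 5 in the same component? no

Answer: no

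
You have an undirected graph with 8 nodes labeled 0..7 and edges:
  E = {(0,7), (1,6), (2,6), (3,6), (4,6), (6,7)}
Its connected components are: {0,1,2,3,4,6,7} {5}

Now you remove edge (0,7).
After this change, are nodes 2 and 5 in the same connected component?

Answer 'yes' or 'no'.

Answer: no

Derivation:
Initial components: {0,1,2,3,4,6,7} {5}
Removing edge (0,7): it was a bridge — component count 2 -> 3.
New components: {0} {1,2,3,4,6,7} {5}
Are 2 and 5 in the same component? no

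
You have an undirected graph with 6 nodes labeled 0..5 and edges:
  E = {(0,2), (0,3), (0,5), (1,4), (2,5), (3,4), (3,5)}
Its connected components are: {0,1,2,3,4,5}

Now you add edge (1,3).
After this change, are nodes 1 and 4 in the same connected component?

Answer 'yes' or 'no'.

Initial components: {0,1,2,3,4,5}
Adding edge (1,3): both already in same component {0,1,2,3,4,5}. No change.
New components: {0,1,2,3,4,5}
Are 1 and 4 in the same component? yes

Answer: yes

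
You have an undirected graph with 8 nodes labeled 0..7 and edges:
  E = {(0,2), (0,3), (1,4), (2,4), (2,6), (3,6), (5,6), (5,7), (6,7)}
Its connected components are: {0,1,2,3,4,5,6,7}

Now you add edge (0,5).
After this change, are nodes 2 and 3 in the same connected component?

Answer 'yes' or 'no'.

Initial components: {0,1,2,3,4,5,6,7}
Adding edge (0,5): both already in same component {0,1,2,3,4,5,6,7}. No change.
New components: {0,1,2,3,4,5,6,7}
Are 2 and 3 in the same component? yes

Answer: yes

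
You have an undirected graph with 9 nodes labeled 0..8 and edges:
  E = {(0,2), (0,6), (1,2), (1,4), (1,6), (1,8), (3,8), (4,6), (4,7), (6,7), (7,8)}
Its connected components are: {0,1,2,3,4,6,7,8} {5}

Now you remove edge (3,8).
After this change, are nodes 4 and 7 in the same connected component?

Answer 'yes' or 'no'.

Answer: yes

Derivation:
Initial components: {0,1,2,3,4,6,7,8} {5}
Removing edge (3,8): it was a bridge — component count 2 -> 3.
New components: {0,1,2,4,6,7,8} {3} {5}
Are 4 and 7 in the same component? yes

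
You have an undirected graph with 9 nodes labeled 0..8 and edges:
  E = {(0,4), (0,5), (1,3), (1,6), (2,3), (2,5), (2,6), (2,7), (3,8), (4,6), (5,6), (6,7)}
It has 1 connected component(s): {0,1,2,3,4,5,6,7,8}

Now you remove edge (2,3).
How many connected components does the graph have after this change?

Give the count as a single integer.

Answer: 1

Derivation:
Initial component count: 1
Remove (2,3): not a bridge. Count unchanged: 1.
  After removal, components: {0,1,2,3,4,5,6,7,8}
New component count: 1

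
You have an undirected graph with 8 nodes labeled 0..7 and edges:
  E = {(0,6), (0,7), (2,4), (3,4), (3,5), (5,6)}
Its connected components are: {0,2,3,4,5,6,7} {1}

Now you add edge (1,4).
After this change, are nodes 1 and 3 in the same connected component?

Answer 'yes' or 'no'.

Initial components: {0,2,3,4,5,6,7} {1}
Adding edge (1,4): merges {1} and {0,2,3,4,5,6,7}.
New components: {0,1,2,3,4,5,6,7}
Are 1 and 3 in the same component? yes

Answer: yes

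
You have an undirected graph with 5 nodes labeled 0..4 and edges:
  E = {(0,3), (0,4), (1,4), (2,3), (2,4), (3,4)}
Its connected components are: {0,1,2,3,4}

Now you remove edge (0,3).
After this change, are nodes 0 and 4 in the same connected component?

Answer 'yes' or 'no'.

Answer: yes

Derivation:
Initial components: {0,1,2,3,4}
Removing edge (0,3): not a bridge — component count unchanged at 1.
New components: {0,1,2,3,4}
Are 0 and 4 in the same component? yes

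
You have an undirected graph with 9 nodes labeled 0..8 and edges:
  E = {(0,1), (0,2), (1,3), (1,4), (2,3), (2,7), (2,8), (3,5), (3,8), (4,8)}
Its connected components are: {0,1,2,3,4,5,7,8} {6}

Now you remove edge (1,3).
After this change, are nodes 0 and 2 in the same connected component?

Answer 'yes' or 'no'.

Answer: yes

Derivation:
Initial components: {0,1,2,3,4,5,7,8} {6}
Removing edge (1,3): not a bridge — component count unchanged at 2.
New components: {0,1,2,3,4,5,7,8} {6}
Are 0 and 2 in the same component? yes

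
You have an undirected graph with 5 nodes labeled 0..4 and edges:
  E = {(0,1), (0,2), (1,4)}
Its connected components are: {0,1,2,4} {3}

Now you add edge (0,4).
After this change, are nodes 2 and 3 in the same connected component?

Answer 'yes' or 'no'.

Initial components: {0,1,2,4} {3}
Adding edge (0,4): both already in same component {0,1,2,4}. No change.
New components: {0,1,2,4} {3}
Are 2 and 3 in the same component? no

Answer: no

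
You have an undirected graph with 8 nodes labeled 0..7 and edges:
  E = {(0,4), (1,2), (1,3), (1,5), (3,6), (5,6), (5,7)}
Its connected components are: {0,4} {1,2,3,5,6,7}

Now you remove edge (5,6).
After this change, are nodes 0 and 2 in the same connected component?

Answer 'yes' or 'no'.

Answer: no

Derivation:
Initial components: {0,4} {1,2,3,5,6,7}
Removing edge (5,6): not a bridge — component count unchanged at 2.
New components: {0,4} {1,2,3,5,6,7}
Are 0 and 2 in the same component? no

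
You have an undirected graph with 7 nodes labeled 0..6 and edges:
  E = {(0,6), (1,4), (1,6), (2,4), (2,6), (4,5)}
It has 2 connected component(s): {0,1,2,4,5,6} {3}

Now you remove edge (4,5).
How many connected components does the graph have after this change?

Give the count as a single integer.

Initial component count: 2
Remove (4,5): it was a bridge. Count increases: 2 -> 3.
  After removal, components: {0,1,2,4,6} {3} {5}
New component count: 3

Answer: 3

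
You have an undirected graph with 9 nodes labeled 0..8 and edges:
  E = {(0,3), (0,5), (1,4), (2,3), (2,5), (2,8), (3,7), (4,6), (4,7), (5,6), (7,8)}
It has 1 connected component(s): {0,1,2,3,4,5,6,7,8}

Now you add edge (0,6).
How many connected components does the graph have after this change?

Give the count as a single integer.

Answer: 1

Derivation:
Initial component count: 1
Add (0,6): endpoints already in same component. Count unchanged: 1.
New component count: 1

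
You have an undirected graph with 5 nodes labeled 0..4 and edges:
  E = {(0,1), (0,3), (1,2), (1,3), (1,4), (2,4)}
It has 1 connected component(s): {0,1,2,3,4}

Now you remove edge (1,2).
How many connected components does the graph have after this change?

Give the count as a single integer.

Initial component count: 1
Remove (1,2): not a bridge. Count unchanged: 1.
  After removal, components: {0,1,2,3,4}
New component count: 1

Answer: 1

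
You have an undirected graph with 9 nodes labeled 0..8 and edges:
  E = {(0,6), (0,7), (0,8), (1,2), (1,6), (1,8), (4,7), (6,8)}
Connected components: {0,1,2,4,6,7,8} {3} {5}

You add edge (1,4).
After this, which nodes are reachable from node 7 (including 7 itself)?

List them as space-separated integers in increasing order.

Before: nodes reachable from 7: {0,1,2,4,6,7,8}
Adding (1,4): both endpoints already in same component. Reachability from 7 unchanged.
After: nodes reachable from 7: {0,1,2,4,6,7,8}

Answer: 0 1 2 4 6 7 8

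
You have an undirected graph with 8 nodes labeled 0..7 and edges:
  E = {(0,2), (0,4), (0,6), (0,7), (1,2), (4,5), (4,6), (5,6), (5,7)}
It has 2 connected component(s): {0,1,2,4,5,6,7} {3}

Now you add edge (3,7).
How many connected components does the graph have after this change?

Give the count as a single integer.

Answer: 1

Derivation:
Initial component count: 2
Add (3,7): merges two components. Count decreases: 2 -> 1.
New component count: 1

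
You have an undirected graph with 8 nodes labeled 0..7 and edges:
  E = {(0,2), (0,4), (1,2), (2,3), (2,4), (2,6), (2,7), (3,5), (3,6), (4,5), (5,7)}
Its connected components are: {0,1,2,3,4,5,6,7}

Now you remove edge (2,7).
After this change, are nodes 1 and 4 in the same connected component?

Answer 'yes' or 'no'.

Answer: yes

Derivation:
Initial components: {0,1,2,3,4,5,6,7}
Removing edge (2,7): not a bridge — component count unchanged at 1.
New components: {0,1,2,3,4,5,6,7}
Are 1 and 4 in the same component? yes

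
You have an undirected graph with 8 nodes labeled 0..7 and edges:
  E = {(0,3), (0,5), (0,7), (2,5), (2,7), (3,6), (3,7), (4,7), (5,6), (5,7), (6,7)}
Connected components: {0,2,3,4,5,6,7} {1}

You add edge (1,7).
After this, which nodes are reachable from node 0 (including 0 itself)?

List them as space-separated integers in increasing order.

Before: nodes reachable from 0: {0,2,3,4,5,6,7}
Adding (1,7): merges 0's component with another. Reachability grows.
After: nodes reachable from 0: {0,1,2,3,4,5,6,7}

Answer: 0 1 2 3 4 5 6 7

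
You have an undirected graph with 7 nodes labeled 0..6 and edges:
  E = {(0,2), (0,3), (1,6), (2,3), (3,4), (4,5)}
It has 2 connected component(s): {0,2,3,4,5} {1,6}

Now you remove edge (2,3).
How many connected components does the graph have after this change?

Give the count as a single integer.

Answer: 2

Derivation:
Initial component count: 2
Remove (2,3): not a bridge. Count unchanged: 2.
  After removal, components: {0,2,3,4,5} {1,6}
New component count: 2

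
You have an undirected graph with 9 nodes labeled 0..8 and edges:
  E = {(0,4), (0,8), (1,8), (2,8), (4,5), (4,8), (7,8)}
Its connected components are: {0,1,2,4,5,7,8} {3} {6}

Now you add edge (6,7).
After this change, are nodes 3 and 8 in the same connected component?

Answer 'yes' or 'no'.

Answer: no

Derivation:
Initial components: {0,1,2,4,5,7,8} {3} {6}
Adding edge (6,7): merges {6} and {0,1,2,4,5,7,8}.
New components: {0,1,2,4,5,6,7,8} {3}
Are 3 and 8 in the same component? no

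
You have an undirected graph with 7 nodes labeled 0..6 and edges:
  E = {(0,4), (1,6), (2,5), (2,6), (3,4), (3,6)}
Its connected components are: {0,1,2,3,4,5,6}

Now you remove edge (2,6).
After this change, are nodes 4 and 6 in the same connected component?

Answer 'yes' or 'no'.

Initial components: {0,1,2,3,4,5,6}
Removing edge (2,6): it was a bridge — component count 1 -> 2.
New components: {0,1,3,4,6} {2,5}
Are 4 and 6 in the same component? yes

Answer: yes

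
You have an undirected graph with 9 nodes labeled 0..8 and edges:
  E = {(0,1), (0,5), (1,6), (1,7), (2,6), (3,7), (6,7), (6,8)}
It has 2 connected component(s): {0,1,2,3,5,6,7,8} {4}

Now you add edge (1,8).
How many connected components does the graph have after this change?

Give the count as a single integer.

Initial component count: 2
Add (1,8): endpoints already in same component. Count unchanged: 2.
New component count: 2

Answer: 2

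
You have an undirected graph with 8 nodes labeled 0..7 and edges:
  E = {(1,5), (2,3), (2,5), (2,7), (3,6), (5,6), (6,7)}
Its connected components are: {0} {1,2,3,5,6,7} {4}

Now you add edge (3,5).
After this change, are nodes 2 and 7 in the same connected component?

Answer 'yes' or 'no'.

Initial components: {0} {1,2,3,5,6,7} {4}
Adding edge (3,5): both already in same component {1,2,3,5,6,7}. No change.
New components: {0} {1,2,3,5,6,7} {4}
Are 2 and 7 in the same component? yes

Answer: yes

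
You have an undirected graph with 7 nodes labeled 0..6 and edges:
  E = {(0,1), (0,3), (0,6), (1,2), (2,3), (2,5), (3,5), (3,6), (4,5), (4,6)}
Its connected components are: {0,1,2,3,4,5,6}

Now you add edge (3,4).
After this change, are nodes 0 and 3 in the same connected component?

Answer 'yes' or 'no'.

Initial components: {0,1,2,3,4,5,6}
Adding edge (3,4): both already in same component {0,1,2,3,4,5,6}. No change.
New components: {0,1,2,3,4,5,6}
Are 0 and 3 in the same component? yes

Answer: yes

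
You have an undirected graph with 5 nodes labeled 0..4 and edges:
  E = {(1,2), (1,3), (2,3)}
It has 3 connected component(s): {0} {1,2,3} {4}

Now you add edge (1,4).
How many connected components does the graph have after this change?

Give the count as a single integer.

Initial component count: 3
Add (1,4): merges two components. Count decreases: 3 -> 2.
New component count: 2

Answer: 2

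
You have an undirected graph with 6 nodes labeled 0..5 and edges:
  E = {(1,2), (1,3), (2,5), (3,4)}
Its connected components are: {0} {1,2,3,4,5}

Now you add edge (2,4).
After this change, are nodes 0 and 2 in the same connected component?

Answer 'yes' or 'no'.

Answer: no

Derivation:
Initial components: {0} {1,2,3,4,5}
Adding edge (2,4): both already in same component {1,2,3,4,5}. No change.
New components: {0} {1,2,3,4,5}
Are 0 and 2 in the same component? no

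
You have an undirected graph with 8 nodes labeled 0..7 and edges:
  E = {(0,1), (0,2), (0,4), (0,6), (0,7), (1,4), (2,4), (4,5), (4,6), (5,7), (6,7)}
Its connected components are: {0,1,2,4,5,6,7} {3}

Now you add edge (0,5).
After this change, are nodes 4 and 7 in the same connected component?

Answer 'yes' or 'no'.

Initial components: {0,1,2,4,5,6,7} {3}
Adding edge (0,5): both already in same component {0,1,2,4,5,6,7}. No change.
New components: {0,1,2,4,5,6,7} {3}
Are 4 and 7 in the same component? yes

Answer: yes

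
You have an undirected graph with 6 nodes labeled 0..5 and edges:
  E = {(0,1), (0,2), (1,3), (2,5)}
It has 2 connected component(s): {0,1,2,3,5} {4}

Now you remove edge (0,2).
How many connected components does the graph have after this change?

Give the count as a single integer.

Initial component count: 2
Remove (0,2): it was a bridge. Count increases: 2 -> 3.
  After removal, components: {0,1,3} {2,5} {4}
New component count: 3

Answer: 3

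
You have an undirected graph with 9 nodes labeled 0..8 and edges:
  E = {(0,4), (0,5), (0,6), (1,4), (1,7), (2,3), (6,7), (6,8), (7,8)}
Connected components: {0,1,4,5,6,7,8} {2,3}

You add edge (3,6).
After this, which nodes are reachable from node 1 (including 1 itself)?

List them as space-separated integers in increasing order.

Before: nodes reachable from 1: {0,1,4,5,6,7,8}
Adding (3,6): merges 1's component with another. Reachability grows.
After: nodes reachable from 1: {0,1,2,3,4,5,6,7,8}

Answer: 0 1 2 3 4 5 6 7 8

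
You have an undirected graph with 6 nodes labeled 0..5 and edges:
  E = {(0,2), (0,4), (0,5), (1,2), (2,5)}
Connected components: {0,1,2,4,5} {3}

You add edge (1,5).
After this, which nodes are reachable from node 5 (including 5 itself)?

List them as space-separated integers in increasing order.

Before: nodes reachable from 5: {0,1,2,4,5}
Adding (1,5): both endpoints already in same component. Reachability from 5 unchanged.
After: nodes reachable from 5: {0,1,2,4,5}

Answer: 0 1 2 4 5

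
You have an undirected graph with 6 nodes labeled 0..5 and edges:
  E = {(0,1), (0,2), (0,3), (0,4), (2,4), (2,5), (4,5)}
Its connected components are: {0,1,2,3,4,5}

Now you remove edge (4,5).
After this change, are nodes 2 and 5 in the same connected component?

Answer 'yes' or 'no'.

Initial components: {0,1,2,3,4,5}
Removing edge (4,5): not a bridge — component count unchanged at 1.
New components: {0,1,2,3,4,5}
Are 2 and 5 in the same component? yes

Answer: yes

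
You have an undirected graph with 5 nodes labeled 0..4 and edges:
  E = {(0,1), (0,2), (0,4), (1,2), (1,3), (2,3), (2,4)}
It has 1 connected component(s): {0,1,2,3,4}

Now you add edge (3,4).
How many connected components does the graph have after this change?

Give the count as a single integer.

Answer: 1

Derivation:
Initial component count: 1
Add (3,4): endpoints already in same component. Count unchanged: 1.
New component count: 1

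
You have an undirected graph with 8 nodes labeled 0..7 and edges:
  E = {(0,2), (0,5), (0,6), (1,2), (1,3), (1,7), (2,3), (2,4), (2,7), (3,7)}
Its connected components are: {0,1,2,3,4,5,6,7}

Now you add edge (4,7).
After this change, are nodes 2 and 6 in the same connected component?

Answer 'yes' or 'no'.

Answer: yes

Derivation:
Initial components: {0,1,2,3,4,5,6,7}
Adding edge (4,7): both already in same component {0,1,2,3,4,5,6,7}. No change.
New components: {0,1,2,3,4,5,6,7}
Are 2 and 6 in the same component? yes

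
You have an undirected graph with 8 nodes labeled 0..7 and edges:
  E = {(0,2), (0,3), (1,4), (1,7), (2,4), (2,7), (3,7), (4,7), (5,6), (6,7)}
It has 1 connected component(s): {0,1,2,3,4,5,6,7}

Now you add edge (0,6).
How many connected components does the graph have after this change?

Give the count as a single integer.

Answer: 1

Derivation:
Initial component count: 1
Add (0,6): endpoints already in same component. Count unchanged: 1.
New component count: 1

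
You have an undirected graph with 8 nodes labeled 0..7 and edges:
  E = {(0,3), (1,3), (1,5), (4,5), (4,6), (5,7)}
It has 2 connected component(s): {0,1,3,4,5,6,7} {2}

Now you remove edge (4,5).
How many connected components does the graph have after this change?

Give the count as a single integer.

Initial component count: 2
Remove (4,5): it was a bridge. Count increases: 2 -> 3.
  After removal, components: {0,1,3,5,7} {2} {4,6}
New component count: 3

Answer: 3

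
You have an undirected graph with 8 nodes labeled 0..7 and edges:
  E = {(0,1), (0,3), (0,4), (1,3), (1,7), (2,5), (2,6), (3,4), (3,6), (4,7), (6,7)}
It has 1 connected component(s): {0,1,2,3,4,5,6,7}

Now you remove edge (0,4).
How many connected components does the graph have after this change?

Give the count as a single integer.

Initial component count: 1
Remove (0,4): not a bridge. Count unchanged: 1.
  After removal, components: {0,1,2,3,4,5,6,7}
New component count: 1

Answer: 1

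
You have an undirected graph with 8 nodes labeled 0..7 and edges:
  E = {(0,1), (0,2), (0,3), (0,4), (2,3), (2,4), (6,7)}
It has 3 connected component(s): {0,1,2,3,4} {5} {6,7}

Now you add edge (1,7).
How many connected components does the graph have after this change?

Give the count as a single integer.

Answer: 2

Derivation:
Initial component count: 3
Add (1,7): merges two components. Count decreases: 3 -> 2.
New component count: 2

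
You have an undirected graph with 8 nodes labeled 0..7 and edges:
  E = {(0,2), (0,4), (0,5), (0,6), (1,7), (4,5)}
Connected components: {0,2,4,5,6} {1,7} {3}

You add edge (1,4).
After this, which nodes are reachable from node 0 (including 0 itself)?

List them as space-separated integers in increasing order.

Before: nodes reachable from 0: {0,2,4,5,6}
Adding (1,4): merges 0's component with another. Reachability grows.
After: nodes reachable from 0: {0,1,2,4,5,6,7}

Answer: 0 1 2 4 5 6 7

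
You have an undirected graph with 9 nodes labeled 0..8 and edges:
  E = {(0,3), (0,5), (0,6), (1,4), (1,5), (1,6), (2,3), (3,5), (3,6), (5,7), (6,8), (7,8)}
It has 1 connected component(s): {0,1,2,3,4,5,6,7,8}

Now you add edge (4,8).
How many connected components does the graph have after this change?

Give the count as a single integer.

Answer: 1

Derivation:
Initial component count: 1
Add (4,8): endpoints already in same component. Count unchanged: 1.
New component count: 1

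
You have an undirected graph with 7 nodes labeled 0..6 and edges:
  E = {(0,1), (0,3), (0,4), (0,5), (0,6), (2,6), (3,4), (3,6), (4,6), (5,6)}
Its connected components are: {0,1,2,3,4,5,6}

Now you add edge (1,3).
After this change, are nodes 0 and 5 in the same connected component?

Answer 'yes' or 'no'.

Answer: yes

Derivation:
Initial components: {0,1,2,3,4,5,6}
Adding edge (1,3): both already in same component {0,1,2,3,4,5,6}. No change.
New components: {0,1,2,3,4,5,6}
Are 0 and 5 in the same component? yes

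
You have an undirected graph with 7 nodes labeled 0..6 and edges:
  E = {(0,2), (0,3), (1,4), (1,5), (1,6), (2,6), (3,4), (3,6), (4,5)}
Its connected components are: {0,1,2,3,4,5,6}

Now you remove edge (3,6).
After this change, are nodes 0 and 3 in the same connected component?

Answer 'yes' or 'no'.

Answer: yes

Derivation:
Initial components: {0,1,2,3,4,5,6}
Removing edge (3,6): not a bridge — component count unchanged at 1.
New components: {0,1,2,3,4,5,6}
Are 0 and 3 in the same component? yes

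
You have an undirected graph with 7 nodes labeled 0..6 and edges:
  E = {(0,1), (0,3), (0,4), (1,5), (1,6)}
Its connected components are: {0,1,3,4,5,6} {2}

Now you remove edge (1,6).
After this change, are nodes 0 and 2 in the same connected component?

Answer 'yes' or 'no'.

Answer: no

Derivation:
Initial components: {0,1,3,4,5,6} {2}
Removing edge (1,6): it was a bridge — component count 2 -> 3.
New components: {0,1,3,4,5} {2} {6}
Are 0 and 2 in the same component? no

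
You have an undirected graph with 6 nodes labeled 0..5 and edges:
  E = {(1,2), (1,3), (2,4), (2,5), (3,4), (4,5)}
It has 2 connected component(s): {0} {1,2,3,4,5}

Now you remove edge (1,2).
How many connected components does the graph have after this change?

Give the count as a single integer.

Initial component count: 2
Remove (1,2): not a bridge. Count unchanged: 2.
  After removal, components: {0} {1,2,3,4,5}
New component count: 2

Answer: 2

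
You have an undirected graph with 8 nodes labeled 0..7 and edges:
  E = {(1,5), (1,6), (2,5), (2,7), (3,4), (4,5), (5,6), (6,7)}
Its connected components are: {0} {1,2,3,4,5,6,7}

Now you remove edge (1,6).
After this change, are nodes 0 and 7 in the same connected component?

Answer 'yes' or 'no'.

Answer: no

Derivation:
Initial components: {0} {1,2,3,4,5,6,7}
Removing edge (1,6): not a bridge — component count unchanged at 2.
New components: {0} {1,2,3,4,5,6,7}
Are 0 and 7 in the same component? no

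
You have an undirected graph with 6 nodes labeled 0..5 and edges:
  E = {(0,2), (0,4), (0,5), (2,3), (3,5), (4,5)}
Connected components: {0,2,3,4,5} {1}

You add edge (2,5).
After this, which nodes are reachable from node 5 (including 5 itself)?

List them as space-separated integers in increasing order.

Before: nodes reachable from 5: {0,2,3,4,5}
Adding (2,5): both endpoints already in same component. Reachability from 5 unchanged.
After: nodes reachable from 5: {0,2,3,4,5}

Answer: 0 2 3 4 5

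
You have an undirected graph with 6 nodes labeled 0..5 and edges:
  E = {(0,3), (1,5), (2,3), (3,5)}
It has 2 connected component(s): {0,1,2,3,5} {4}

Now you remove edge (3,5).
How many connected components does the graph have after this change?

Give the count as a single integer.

Answer: 3

Derivation:
Initial component count: 2
Remove (3,5): it was a bridge. Count increases: 2 -> 3.
  After removal, components: {0,2,3} {1,5} {4}
New component count: 3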